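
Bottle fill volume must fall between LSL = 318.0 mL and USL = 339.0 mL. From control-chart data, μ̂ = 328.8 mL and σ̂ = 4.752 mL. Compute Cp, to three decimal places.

Cp = (USL − LSL) / (6σ̂) = (339.0 − 318.0) / (6 × 4.752) = 21.0000 / 28.5120 = 0.7365

0.737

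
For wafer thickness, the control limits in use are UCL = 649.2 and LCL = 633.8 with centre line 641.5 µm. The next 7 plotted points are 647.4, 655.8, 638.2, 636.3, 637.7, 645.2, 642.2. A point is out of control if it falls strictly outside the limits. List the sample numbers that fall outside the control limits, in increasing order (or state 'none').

Compare each point to [633.8, 649.2]: sample 2 = 655.8 > UCL.

2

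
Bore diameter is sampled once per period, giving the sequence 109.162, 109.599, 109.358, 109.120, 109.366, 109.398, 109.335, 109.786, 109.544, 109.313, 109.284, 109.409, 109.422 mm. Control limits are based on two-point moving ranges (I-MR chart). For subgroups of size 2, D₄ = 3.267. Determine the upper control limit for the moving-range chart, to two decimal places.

Moving ranges: 0.437, 0.241, 0.238, 0.246, 0.032, 0.063, 0.451, 0.242, 0.231, 0.029, 0.125, 0.013; M̄R̄ = 2.3480 / 12 = 0.1957
UCL_MR = D₄·M̄R̄ = 3.267 × 0.1957 = 0.6392

0.64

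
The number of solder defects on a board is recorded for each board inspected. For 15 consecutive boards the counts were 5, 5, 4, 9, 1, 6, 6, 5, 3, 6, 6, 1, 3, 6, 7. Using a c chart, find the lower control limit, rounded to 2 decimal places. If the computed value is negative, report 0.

c̄ = (5 + 5 + 4 + 9 + 1 + 6 + 6 + 5 + 3 + 6 + 6 + 1 + 3 + 6 + 7) / 15 = 73 / 15 = 4.8667
LCL = c̄ − 3√c̄ = 4.8667 − 3 × 2.2061 = -1.7515 → 0 (cannot be negative)

0.00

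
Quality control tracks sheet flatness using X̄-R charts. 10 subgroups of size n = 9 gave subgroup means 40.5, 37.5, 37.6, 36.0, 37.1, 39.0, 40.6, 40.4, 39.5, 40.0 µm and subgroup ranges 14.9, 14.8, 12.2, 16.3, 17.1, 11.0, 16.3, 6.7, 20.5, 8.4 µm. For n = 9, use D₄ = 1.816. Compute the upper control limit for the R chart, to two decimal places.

25.10

R̄ = (14.9 + 14.8 + 12.2 + 16.3 + 17.1 + 11.0 + 16.3 + 6.7 + 20.5 + 8.4) / 10 = 138.2000 / 10 = 13.8200
UCL_R = D₄·R̄ = 1.816 × 13.8200 = 25.0971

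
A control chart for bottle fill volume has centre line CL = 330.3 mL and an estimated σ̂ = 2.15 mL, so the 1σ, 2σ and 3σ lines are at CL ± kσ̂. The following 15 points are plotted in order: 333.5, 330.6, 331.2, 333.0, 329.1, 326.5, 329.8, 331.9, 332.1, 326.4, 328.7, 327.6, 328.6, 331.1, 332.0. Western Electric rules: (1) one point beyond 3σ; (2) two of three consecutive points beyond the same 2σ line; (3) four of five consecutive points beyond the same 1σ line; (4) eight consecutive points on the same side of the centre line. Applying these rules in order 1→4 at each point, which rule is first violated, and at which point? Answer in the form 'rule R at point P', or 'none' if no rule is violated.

none

Zone of each point (C = within 1σ̂, B = 1σ̂–2σ̂, A = 2σ̂–3σ̂, * = beyond 3σ̂; sign = side of CL): 1:+B, 2:+C, 3:+C, 4:+B, 5:-C, 6:-B, 7:-C, 8:+C, 9:+C, 10:-B, 11:-C, 12:-B, 13:-C, 14:+C, 15:+C
No rule fires across all 15 points.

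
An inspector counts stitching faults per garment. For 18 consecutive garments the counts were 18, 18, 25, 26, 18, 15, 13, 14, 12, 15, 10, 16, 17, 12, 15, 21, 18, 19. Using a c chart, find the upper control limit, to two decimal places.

c̄ = (18 + 18 + 25 + 26 + 18 + 15 + 13 + 14 + 12 + 15 + 10 + 16 + 17 + 12 + 15 + 21 + 18 + 19) / 18 = 302 / 18 = 16.7778
UCL = c̄ + 3√c̄ = 16.7778 + 3 × √16.7778 = 16.7778 + 3 × 4.0961 = 29.0660

29.07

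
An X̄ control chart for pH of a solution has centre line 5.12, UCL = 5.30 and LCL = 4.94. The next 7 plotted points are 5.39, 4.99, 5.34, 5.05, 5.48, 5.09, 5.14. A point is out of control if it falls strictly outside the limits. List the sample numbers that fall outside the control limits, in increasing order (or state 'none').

1, 3, 5

Compare each point to [4.94, 5.30]: sample 1 = 5.39 > UCL; sample 3 = 5.34 > UCL; sample 5 = 5.48 > UCL.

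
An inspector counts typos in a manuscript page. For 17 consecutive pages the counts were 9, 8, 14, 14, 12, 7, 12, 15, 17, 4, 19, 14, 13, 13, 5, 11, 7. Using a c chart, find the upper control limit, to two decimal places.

21.55

c̄ = (9 + 8 + 14 + 14 + 12 + 7 + 12 + 15 + 17 + 4 + 19 + 14 + 13 + 13 + 5 + 11 + 7) / 17 = 194 / 17 = 11.4118
UCL = c̄ + 3√c̄ = 11.4118 + 3 × √11.4118 = 11.4118 + 3 × 3.3781 = 21.5462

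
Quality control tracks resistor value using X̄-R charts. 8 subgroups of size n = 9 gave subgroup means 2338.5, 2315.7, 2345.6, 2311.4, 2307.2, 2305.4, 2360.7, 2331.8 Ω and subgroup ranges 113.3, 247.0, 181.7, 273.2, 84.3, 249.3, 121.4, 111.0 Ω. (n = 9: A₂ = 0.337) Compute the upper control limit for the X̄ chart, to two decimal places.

X̄̄ = (2338.5 + 2315.7 + 2345.6 + 2311.4 + 2307.2 + 2305.4 + 2360.7 + 2331.8) / 8 = 18616.3000 / 8 = 2327.0375
R̄ = (113.3 + 247.0 + 181.7 + 273.2 + 84.3 + 249.3 + 121.4 + 111.0) / 8 = 1381.2000 / 8 = 172.6500
UCL = X̄̄ + A₂·R̄ = 2327.0375 + 0.337 × 172.6500 = 2385.2206

2385.22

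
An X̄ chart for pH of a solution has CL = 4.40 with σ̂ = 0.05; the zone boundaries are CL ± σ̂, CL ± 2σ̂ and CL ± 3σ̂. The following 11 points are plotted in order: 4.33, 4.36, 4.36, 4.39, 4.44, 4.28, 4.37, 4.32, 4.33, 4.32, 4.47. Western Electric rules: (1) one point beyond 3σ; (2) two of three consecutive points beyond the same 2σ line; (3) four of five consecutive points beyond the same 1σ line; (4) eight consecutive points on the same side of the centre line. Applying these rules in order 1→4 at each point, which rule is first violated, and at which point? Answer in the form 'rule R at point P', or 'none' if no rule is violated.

rule 3 at point 10

Zone of each point (C = within 1σ̂, B = 1σ̂–2σ̂, A = 2σ̂–3σ̂, * = beyond 3σ̂; sign = side of CL): 1:-B, 2:-C, 3:-C, 4:-C, 5:+C, 6:-A, 7:-C, 8:-B, 9:-B, 10:-B, 11:+B
Rule 3 (four of five consecutive points beyond the same 1σ limit) is satisfied at point 10.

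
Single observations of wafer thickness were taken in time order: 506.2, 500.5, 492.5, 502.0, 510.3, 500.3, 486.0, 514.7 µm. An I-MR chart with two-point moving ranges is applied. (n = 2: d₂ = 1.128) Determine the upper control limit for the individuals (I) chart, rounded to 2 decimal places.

533.67

X̄ = (506.2 + 500.5 + 492.5 + 502.0 + 510.3 + 500.3 + 486.0 + 514.7) / 8 = 501.5625
Moving ranges: 5.7, 8.0, 9.5, 8.3, 10.0, 14.3, 28.7; M̄R̄ = 84.5000 / 7 = 12.0714
UCL = X̄ + 3·M̄R̄/d₂ = 501.5625 + 3 × 12.0714 / 1.128 = 533.6674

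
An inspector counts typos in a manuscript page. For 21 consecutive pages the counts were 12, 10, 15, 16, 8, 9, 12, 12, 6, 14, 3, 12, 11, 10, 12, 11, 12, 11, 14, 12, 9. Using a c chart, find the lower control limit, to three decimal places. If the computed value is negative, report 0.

1.050

c̄ = (12 + 10 + 15 + 16 + 8 + 9 + 12 + 12 + 6 + 14 + 3 + 12 + 11 + 10 + 12 + 11 + 12 + 11 + 14 + 12 + 9) / 21 = 231 / 21 = 11.0000
LCL = c̄ − 3√c̄ = 11.0000 − 3 × 3.3166 = 1.0501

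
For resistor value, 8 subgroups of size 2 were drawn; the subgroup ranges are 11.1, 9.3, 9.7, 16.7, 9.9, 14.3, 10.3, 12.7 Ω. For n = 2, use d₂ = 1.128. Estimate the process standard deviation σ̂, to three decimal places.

R̄ = (11.1 + 9.3 + 9.7 + 16.7 + 9.9 + 14.3 + 10.3 + 12.7) / 8 = 11.7500
σ̂ = R̄ / d₂ = 11.7500 / 1.128 = 10.4167

10.417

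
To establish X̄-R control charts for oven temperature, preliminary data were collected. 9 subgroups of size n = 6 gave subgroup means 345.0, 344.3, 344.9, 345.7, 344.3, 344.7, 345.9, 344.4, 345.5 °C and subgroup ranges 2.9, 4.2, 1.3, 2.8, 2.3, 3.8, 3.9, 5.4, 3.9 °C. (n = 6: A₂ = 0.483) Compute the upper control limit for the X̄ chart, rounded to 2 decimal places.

X̄̄ = (345.0 + 344.3 + 344.9 + 345.7 + 344.3 + 344.7 + 345.9 + 344.4 + 345.5) / 9 = 3104.7000 / 9 = 344.9667
R̄ = (2.9 + 4.2 + 1.3 + 2.8 + 2.3 + 3.8 + 3.9 + 5.4 + 3.9) / 9 = 30.5000 / 9 = 3.3889
UCL = X̄̄ + A₂·R̄ = 344.9667 + 0.483 × 3.3889 = 346.6035

346.60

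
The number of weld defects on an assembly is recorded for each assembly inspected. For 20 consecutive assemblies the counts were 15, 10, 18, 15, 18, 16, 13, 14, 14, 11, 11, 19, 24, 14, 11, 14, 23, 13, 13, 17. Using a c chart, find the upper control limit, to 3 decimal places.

c̄ = (15 + 10 + 18 + 15 + 18 + 16 + 13 + 14 + 14 + 11 + 11 + 19 + 24 + 14 + 11 + 14 + 23 + 13 + 13 + 17) / 20 = 303 / 20 = 15.1500
UCL = c̄ + 3√c̄ = 15.1500 + 3 × √15.1500 = 15.1500 + 3 × 3.8923 = 26.8269

26.827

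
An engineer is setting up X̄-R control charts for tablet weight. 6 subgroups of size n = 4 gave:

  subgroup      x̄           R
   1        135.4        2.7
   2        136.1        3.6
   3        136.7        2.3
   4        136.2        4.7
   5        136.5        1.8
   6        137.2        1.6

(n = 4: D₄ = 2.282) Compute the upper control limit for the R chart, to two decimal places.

R̄ = (2.7 + 3.6 + 2.3 + 4.7 + 1.8 + 1.6) / 6 = 16.7000 / 6 = 2.7833
UCL_R = D₄·R̄ = 2.282 × 2.7833 = 6.3516

6.35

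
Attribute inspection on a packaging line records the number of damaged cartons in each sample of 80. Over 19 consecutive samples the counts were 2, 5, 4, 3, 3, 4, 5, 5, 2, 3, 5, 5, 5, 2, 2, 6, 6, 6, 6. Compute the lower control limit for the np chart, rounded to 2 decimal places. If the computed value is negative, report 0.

0.00

p̄ = Σdᵢ / (k·n) = 79 / (19 × 80) = 0.05197
LCL = np̄ − 3·√(np̄(1−p̄)) = 4.1579 − 3 × 1.9854 = -1.7983 → 0 (negative, so LCL = 0)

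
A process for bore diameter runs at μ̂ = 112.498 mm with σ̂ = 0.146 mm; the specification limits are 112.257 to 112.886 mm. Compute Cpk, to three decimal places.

Cpu = (USL − μ̂) / (3σ̂) = (112.886 − 112.498) / (3 × 0.146) = 0.8858; Cpl = (μ̂ − LSL) / (3σ̂) = (112.498 − 112.257) / (3 × 0.146) = 0.5502; Cpk = min(Cpu, Cpl) = 0.5502

0.550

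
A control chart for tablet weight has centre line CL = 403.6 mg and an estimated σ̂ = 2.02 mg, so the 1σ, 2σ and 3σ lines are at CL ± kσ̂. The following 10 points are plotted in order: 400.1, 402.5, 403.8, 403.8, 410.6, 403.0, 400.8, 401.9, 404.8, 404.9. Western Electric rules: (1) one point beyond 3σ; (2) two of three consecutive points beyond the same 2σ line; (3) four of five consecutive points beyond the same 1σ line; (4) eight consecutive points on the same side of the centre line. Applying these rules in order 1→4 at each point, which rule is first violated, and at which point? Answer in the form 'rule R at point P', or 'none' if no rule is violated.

Zone of each point (C = within 1σ̂, B = 1σ̂–2σ̂, A = 2σ̂–3σ̂, * = beyond 3σ̂; sign = side of CL): 1:-B, 2:-C, 3:+C, 4:+C, 5:+*, 6:-C, 7:-B, 8:-C, 9:+C, 10:+C
Rule 1 (one point beyond the 3σ limits) is satisfied at point 5.

rule 1 at point 5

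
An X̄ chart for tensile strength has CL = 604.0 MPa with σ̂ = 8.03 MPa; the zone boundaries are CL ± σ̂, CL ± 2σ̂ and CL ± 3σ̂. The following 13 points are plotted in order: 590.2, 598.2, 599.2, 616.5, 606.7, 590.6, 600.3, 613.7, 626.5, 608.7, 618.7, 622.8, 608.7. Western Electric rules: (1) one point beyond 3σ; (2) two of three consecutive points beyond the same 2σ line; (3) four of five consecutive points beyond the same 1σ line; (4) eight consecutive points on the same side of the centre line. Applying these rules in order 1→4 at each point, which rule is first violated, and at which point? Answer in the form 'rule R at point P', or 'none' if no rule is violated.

Zone of each point (C = within 1σ̂, B = 1σ̂–2σ̂, A = 2σ̂–3σ̂, * = beyond 3σ̂; sign = side of CL): 1:-B, 2:-C, 3:-C, 4:+B, 5:+C, 6:-B, 7:-C, 8:+B, 9:+A, 10:+C, 11:+B, 12:+A, 13:+C
Rule 3 (four of five consecutive points beyond the same 1σ limit) is satisfied at point 12.

rule 3 at point 12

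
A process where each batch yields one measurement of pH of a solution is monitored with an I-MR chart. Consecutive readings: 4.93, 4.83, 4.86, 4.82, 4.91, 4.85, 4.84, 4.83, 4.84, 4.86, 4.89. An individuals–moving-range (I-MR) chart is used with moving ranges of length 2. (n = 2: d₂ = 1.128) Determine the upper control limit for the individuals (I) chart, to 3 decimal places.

X̄ = (4.93 + 4.83 + 4.86 + 4.82 + 4.91 + 4.85 + 4.84 + 4.83 + 4.84 + 4.86 + 4.89) / 11 = 4.8600
Moving ranges: 0.10, 0.03, 0.04, 0.09, 0.06, 0.01, 0.01, 0.01, 0.02, 0.03; M̄R̄ = 0.4000 / 10 = 0.0400
UCL = X̄ + 3·M̄R̄/d₂ = 4.8600 + 3 × 0.0400 / 1.128 = 4.9664

4.966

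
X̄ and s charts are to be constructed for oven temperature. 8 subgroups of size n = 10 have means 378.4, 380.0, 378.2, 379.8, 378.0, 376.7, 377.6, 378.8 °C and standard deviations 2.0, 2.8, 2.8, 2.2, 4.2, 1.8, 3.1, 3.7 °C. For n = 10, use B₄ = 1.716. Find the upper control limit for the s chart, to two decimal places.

s̄ = (2.0 + 2.8 + 2.8 + 2.2 + 4.2 + 1.8 + 3.1 + 3.7) / 8 = 2.8250
UCL_s = B₄·s̄ = 1.716 × 2.8250 = 4.8477

4.85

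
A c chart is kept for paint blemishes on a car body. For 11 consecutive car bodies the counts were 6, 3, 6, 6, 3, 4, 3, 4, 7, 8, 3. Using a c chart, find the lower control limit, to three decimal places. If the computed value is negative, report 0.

0.000

c̄ = (6 + 3 + 6 + 6 + 3 + 4 + 3 + 4 + 7 + 8 + 3) / 11 = 53 / 11 = 4.8182
LCL = c̄ − 3√c̄ = 4.8182 − 3 × 2.1950 = -1.7669 → 0 (cannot be negative)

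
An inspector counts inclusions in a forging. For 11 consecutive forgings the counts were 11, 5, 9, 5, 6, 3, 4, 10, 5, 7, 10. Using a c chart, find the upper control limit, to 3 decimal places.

c̄ = (11 + 5 + 9 + 5 + 6 + 3 + 4 + 10 + 5 + 7 + 10) / 11 = 75 / 11 = 6.8182
UCL = c̄ + 3√c̄ = 6.8182 + 3 × √6.8182 = 6.8182 + 3 × 2.6112 = 14.6517

14.652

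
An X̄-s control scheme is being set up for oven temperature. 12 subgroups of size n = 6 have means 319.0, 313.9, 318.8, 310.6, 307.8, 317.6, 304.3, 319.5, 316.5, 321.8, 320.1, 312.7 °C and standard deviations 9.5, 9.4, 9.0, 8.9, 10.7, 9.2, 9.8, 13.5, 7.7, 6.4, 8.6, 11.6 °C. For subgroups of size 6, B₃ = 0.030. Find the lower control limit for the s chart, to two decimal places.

s̄ = (9.5 + 9.4 + 9.0 + 8.9 + 10.7 + 9.2 + 9.8 + 13.5 + 7.7 + 6.4 + 8.6 + 11.6) / 12 = 9.5250
LCL_s = B₃·s̄ = 0.030 × 9.5250 = 0.2858

0.29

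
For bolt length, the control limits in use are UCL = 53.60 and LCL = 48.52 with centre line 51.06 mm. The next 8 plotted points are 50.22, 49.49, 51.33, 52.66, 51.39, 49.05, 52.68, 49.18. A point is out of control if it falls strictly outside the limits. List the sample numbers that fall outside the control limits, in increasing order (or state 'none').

All 8 points lie within [48.52, 53.60].

none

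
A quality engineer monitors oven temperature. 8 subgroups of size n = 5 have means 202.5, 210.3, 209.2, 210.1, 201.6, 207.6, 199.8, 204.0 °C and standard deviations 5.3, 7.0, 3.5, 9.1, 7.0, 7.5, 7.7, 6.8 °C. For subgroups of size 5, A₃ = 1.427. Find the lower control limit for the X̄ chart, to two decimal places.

X̄̄ = (202.5 + 210.3 + 209.2 + 210.1 + 201.6 + 207.6 + 199.8 + 204.0) / 8 = 205.6375
s̄ = (5.3 + 7.0 + 3.5 + 9.1 + 7.0 + 7.5 + 7.7 + 6.8) / 8 = 6.7375
LCL = X̄̄ − A₃·s̄ = 205.6375 − 1.427 × 6.7375 = 196.0231

196.02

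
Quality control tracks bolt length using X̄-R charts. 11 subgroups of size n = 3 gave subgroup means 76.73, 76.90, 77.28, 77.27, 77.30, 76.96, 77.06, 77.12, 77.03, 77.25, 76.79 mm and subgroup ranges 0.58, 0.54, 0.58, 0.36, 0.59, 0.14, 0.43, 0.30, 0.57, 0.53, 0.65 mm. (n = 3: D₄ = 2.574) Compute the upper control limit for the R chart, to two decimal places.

R̄ = (0.58 + 0.54 + 0.58 + 0.36 + 0.59 + 0.14 + 0.43 + 0.30 + 0.57 + 0.53 + 0.65) / 11 = 5.2700 / 11 = 0.4791
UCL_R = D₄·R̄ = 2.574 × 0.4791 = 1.2332

1.23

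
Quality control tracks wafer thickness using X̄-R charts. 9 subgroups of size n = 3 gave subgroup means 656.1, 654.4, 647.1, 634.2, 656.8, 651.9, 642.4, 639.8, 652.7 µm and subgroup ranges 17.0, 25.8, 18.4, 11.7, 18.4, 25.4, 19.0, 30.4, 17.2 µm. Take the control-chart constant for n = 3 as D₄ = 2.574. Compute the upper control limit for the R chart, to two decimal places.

52.42

R̄ = (17.0 + 25.8 + 18.4 + 11.7 + 18.4 + 25.4 + 19.0 + 30.4 + 17.2) / 9 = 183.3000 / 9 = 20.3667
UCL_R = D₄·R̄ = 2.574 × 20.3667 = 52.4238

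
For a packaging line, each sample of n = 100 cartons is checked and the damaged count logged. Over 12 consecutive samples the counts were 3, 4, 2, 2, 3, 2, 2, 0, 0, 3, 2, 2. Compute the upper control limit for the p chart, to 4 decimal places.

0.0637

p̄ = Σdᵢ / (k·n) = 25 / (12 × 100) = 0.02083
UCL = p̄ + 3·√(p̄(1−p̄)/n) = 0.02083 + 3 × √(0.02083×0.97917/100) = 0.02083 + 3 × 0.01428 = 0.06368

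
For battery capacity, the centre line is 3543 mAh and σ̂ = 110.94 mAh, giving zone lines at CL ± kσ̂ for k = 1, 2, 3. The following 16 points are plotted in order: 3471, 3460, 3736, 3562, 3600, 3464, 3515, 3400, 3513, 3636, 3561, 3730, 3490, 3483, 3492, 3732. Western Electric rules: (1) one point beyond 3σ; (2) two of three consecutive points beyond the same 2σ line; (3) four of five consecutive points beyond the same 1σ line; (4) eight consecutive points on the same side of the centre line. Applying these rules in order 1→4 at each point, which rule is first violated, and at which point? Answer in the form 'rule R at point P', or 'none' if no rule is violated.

Zone of each point (C = within 1σ̂, B = 1σ̂–2σ̂, A = 2σ̂–3σ̂, * = beyond 3σ̂; sign = side of CL): 1:-C, 2:-C, 3:+B, 4:+C, 5:+C, 6:-C, 7:-C, 8:-B, 9:-C, 10:+C, 11:+C, 12:+B, 13:-C, 14:-C, 15:-C, 16:+B
No rule fires across all 16 points.

none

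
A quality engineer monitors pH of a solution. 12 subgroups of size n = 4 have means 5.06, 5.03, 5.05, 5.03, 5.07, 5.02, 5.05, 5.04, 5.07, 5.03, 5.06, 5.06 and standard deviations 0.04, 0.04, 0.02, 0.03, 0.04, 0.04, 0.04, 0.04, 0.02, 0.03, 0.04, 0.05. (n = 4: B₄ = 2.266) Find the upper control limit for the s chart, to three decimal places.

0.081

s̄ = (0.04 + 0.04 + 0.02 + 0.03 + 0.04 + 0.04 + 0.04 + 0.04 + 0.02 + 0.03 + 0.04 + 0.05) / 12 = 0.0358
UCL_s = B₄·s̄ = 2.266 × 0.0358 = 0.0812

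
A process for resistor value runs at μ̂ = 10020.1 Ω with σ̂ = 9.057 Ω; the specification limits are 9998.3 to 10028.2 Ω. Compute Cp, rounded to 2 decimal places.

Cp = (USL − LSL) / (6σ̂) = (10028.2 − 9998.3) / (6 × 9.057) = 29.9000 / 54.3420 = 0.5502

0.55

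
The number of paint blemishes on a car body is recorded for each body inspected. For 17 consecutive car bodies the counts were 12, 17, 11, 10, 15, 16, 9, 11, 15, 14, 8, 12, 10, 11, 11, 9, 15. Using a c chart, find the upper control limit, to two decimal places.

22.56

c̄ = (12 + 17 + 11 + 10 + 15 + 16 + 9 + 11 + 15 + 14 + 8 + 12 + 10 + 11 + 11 + 9 + 15) / 17 = 206 / 17 = 12.1176
UCL = c̄ + 3√c̄ = 12.1176 + 3 × √12.1176 = 12.1176 + 3 × 3.4810 = 22.5608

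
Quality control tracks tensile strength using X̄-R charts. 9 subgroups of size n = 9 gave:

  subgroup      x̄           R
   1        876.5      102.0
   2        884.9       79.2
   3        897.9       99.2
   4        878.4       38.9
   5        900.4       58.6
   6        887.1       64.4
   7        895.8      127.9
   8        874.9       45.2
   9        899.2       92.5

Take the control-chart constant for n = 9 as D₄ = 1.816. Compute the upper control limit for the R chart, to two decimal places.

R̄ = (102.0 + 79.2 + 99.2 + 38.9 + 58.6 + 64.4 + 127.9 + 45.2 + 92.5) / 9 = 707.9000 / 9 = 78.6556
UCL_R = D₄·R̄ = 1.816 × 78.6556 = 142.8385

142.84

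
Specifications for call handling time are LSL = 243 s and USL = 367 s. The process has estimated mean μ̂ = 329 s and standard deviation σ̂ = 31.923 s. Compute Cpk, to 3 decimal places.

0.397

Cpu = (USL − μ̂) / (3σ̂) = (367 − 329) / (3 × 31.923) = 0.3968; Cpl = (μ̂ − LSL) / (3σ̂) = (329 − 243) / (3 × 31.923) = 0.8980; Cpk = min(Cpu, Cpl) = 0.3968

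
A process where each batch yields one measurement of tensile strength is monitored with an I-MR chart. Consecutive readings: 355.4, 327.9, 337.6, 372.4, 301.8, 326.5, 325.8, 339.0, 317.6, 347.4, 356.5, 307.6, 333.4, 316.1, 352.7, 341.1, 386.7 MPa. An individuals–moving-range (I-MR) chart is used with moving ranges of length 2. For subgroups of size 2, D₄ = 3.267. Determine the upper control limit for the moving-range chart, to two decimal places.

Moving ranges: 27.5, 9.7, 34.8, 70.6, 24.7, 0.7, 13.2, 21.4, 29.8, 9.1, 48.9, 25.8, 17.3, 36.6, 11.6, 45.6; M̄R̄ = 427.3000 / 16 = 26.7063
UCL_MR = D₄·M̄R̄ = 3.267 × 26.7063 = 87.2493

87.25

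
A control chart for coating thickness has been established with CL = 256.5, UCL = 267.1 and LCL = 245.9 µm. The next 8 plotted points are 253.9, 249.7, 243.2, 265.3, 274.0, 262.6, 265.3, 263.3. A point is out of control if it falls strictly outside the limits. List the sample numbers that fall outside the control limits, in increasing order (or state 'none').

Compare each point to [245.9, 267.1]: sample 3 = 243.2 < LCL; sample 5 = 274.0 > UCL.

3, 5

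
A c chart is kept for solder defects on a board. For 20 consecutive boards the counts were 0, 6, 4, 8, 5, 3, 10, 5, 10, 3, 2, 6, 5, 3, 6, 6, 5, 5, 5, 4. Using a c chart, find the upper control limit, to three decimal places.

c̄ = (0 + 6 + 4 + 8 + 5 + 3 + 10 + 5 + 10 + 3 + 2 + 6 + 5 + 3 + 6 + 6 + 5 + 5 + 5 + 4) / 20 = 101 / 20 = 5.0500
UCL = c̄ + 3√c̄ = 5.0500 + 3 × √5.0500 = 5.0500 + 3 × 2.2472 = 11.7917

11.792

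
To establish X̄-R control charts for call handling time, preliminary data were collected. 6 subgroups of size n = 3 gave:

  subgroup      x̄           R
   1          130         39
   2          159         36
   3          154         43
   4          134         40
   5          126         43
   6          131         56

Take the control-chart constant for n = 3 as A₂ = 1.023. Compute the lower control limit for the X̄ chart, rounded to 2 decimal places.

X̄̄ = (130 + 159 + 154 + 134 + 126 + 131) / 6 = 834.0000 / 6 = 139.0000
R̄ = (39 + 36 + 43 + 40 + 43 + 56) / 6 = 257.0000 / 6 = 42.8333
LCL = X̄̄ − A₂·R̄ = 139.0000 − 1.023 × 42.8333 = 95.1815

95.18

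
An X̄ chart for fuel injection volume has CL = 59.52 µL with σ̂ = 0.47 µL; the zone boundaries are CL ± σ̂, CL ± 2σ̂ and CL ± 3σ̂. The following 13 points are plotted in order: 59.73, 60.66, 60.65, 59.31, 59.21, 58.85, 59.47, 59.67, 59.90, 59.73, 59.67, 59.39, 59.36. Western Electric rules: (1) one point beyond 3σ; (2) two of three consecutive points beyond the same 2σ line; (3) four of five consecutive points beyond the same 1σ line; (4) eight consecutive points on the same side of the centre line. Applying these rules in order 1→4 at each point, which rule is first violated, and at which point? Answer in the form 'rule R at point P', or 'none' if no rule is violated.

rule 2 at point 3

Zone of each point (C = within 1σ̂, B = 1σ̂–2σ̂, A = 2σ̂–3σ̂, * = beyond 3σ̂; sign = side of CL): 1:+C, 2:+A, 3:+A, 4:-C, 5:-C, 6:-B, 7:-C, 8:+C, 9:+C, 10:+C, 11:+C, 12:-C, 13:-C
Rule 2 (two of three consecutive points beyond the same 2σ limit) is satisfied at point 3.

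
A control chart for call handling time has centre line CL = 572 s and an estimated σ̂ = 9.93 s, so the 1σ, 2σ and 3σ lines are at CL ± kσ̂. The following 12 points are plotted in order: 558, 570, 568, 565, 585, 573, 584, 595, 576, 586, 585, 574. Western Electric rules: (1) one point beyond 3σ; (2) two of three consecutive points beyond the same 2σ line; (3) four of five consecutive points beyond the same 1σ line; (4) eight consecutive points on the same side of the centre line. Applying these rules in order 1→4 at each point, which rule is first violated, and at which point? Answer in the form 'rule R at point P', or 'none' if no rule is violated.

rule 3 at point 11

Zone of each point (C = within 1σ̂, B = 1σ̂–2σ̂, A = 2σ̂–3σ̂, * = beyond 3σ̂; sign = side of CL): 1:-B, 2:-C, 3:-C, 4:-C, 5:+B, 6:+C, 7:+B, 8:+A, 9:+C, 10:+B, 11:+B, 12:+C
Rule 3 (four of five consecutive points beyond the same 1σ limit) is satisfied at point 11.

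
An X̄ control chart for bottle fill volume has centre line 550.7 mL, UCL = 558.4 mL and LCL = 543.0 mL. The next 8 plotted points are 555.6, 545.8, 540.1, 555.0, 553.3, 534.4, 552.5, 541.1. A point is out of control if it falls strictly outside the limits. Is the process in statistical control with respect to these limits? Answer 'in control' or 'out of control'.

Compare each point to [543.0, 558.4]: sample 3 = 540.1 < LCL; sample 6 = 534.4 < LCL; sample 8 = 541.1 < LCL.

out of control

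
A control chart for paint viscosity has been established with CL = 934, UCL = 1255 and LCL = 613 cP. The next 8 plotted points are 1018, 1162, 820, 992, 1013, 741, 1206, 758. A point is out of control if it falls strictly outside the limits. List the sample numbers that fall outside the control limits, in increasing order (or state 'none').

All 8 points lie within [613, 1255].

none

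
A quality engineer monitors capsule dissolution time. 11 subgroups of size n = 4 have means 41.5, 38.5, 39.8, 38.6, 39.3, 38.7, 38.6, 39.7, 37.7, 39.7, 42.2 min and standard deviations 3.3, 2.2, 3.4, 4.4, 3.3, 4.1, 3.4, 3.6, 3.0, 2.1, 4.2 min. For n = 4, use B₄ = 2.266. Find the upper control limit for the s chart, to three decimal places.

s̄ = (3.3 + 2.2 + 3.4 + 4.4 + 3.3 + 4.1 + 3.4 + 3.6 + 3.0 + 2.1 + 4.2) / 11 = 3.3636
UCL_s = B₄·s̄ = 2.266 × 3.3636 = 7.6220

7.622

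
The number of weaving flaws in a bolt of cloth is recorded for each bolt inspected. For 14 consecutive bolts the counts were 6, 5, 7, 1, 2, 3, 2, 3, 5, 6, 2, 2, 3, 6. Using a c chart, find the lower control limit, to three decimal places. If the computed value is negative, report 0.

0.000

c̄ = (6 + 5 + 7 + 1 + 2 + 3 + 2 + 3 + 5 + 6 + 2 + 2 + 3 + 6) / 14 = 53 / 14 = 3.7857
LCL = c̄ − 3√c̄ = 3.7857 − 3 × 1.9457 = -2.0514 → 0 (cannot be negative)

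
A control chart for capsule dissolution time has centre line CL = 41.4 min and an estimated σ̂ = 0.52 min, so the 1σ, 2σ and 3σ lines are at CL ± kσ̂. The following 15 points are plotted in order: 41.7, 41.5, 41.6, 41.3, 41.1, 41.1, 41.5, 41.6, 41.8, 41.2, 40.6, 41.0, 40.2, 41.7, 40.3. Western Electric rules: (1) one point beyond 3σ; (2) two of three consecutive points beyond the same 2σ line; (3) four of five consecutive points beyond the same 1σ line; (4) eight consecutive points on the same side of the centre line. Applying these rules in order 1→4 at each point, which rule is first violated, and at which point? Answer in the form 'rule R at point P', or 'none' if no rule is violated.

rule 2 at point 15

Zone of each point (C = within 1σ̂, B = 1σ̂–2σ̂, A = 2σ̂–3σ̂, * = beyond 3σ̂; sign = side of CL): 1:+C, 2:+C, 3:+C, 4:-C, 5:-C, 6:-C, 7:+C, 8:+C, 9:+C, 10:-C, 11:-B, 12:-C, 13:-A, 14:+C, 15:-A
Rule 2 (two of three consecutive points beyond the same 2σ limit) is satisfied at point 15.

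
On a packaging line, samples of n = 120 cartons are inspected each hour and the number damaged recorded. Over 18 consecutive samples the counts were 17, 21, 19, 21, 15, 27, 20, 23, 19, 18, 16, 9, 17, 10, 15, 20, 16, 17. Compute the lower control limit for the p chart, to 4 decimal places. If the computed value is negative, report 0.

0.0509

p̄ = Σdᵢ / (k·n) = 320 / (18 × 120) = 0.14815
LCL = p̄ − 3·√(p̄(1−p̄)/n) = 0.14815 − 3 × 0.03243 = 0.05086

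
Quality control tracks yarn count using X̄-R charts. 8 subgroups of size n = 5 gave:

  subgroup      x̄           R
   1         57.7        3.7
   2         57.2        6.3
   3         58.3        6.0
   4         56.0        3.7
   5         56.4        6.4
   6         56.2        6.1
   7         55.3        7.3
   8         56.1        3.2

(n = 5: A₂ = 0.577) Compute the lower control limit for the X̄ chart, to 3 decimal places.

X̄̄ = (57.7 + 57.2 + 58.3 + 56.0 + 56.4 + 56.2 + 55.3 + 56.1) / 8 = 453.2000 / 8 = 56.6500
R̄ = (3.7 + 6.3 + 6.0 + 3.7 + 6.4 + 6.1 + 7.3 + 3.2) / 8 = 42.7000 / 8 = 5.3375
LCL = X̄̄ − A₂·R̄ = 56.6500 − 0.577 × 5.3375 = 53.5703

53.570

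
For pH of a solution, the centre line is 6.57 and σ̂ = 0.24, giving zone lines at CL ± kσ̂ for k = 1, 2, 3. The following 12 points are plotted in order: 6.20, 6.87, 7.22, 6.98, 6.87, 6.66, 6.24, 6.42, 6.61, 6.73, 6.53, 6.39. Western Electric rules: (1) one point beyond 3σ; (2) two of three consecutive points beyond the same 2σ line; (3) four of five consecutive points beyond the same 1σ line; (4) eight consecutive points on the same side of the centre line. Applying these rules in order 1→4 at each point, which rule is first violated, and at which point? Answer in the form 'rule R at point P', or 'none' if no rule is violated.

Zone of each point (C = within 1σ̂, B = 1σ̂–2σ̂, A = 2σ̂–3σ̂, * = beyond 3σ̂; sign = side of CL): 1:-B, 2:+B, 3:+A, 4:+B, 5:+B, 6:+C, 7:-B, 8:-C, 9:+C, 10:+C, 11:-C, 12:-C
Rule 3 (four of five consecutive points beyond the same 1σ limit) is satisfied at point 5.

rule 3 at point 5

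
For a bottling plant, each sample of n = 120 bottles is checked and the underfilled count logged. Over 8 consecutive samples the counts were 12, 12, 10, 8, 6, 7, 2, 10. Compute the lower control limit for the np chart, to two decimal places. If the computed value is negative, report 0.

0.00

p̄ = Σdᵢ / (k·n) = 67 / (8 × 120) = 0.06979
LCL = np̄ − 3·√(np̄(1−p̄)) = 8.3750 − 3 × 2.7911 = 0.0016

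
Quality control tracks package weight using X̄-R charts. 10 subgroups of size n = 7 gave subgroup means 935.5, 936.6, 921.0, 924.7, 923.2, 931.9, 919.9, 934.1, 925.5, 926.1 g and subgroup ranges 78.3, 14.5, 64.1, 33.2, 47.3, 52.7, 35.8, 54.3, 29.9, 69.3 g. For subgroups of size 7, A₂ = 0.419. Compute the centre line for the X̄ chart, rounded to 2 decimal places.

X̄̄ = (935.5 + 936.6 + 921.0 + 924.7 + 923.2 + 931.9 + 919.9 + 934.1 + 925.5 + 926.1) / 10 = 9278.5000 / 10 = 927.8500
CL = X̄̄ = 927.8500

927.85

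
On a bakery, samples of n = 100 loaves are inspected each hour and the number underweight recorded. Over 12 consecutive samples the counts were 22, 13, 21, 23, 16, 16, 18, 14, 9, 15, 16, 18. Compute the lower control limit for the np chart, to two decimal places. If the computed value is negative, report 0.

5.55

p̄ = Σdᵢ / (k·n) = 201 / (12 × 100) = 0.16750
LCL = np̄ − 3·√(np̄(1−p̄)) = 16.7500 − 3 × 3.7342 = 5.5473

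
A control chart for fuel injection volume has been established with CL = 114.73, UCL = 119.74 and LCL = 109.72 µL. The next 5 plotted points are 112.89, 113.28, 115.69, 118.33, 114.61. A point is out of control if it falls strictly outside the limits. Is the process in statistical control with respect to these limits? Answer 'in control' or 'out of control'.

All 5 points lie within [109.72, 119.74].

in control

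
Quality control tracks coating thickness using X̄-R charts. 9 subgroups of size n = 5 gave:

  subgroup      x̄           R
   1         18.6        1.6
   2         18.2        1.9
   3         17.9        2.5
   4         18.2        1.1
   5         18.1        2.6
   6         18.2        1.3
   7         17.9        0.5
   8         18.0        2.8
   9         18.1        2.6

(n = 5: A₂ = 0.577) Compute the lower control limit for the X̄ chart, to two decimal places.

17.05

X̄̄ = (18.6 + 18.2 + 17.9 + 18.2 + 18.1 + 18.2 + 17.9 + 18.0 + 18.1) / 9 = 163.2000 / 9 = 18.1333
R̄ = (1.6 + 1.9 + 2.5 + 1.1 + 2.6 + 1.3 + 0.5 + 2.8 + 2.6) / 9 = 16.9000 / 9 = 1.8778
LCL = X̄̄ − A₂·R̄ = 18.1333 − 0.577 × 1.8778 = 17.0499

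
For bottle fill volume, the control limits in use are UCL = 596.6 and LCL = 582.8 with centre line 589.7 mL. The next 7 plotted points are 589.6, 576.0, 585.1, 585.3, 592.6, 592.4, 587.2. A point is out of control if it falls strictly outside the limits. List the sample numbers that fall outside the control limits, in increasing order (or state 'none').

2

Compare each point to [582.8, 596.6]: sample 2 = 576.0 < LCL.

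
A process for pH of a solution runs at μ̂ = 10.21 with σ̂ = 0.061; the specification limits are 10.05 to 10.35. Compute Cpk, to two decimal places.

Cpu = (USL − μ̂) / (3σ̂) = (10.35 − 10.21) / (3 × 0.061) = 0.7650; Cpl = (μ̂ − LSL) / (3σ̂) = (10.21 − 10.05) / (3 × 0.061) = 0.8743; Cpk = min(Cpu, Cpl) = 0.7650

0.77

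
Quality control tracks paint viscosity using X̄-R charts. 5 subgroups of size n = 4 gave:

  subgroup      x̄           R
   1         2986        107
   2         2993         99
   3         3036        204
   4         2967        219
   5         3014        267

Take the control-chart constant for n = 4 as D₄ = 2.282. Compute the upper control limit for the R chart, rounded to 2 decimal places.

R̄ = (107 + 99 + 204 + 219 + 267) / 5 = 896.0000 / 5 = 179.2000
UCL_R = D₄·R̄ = 2.282 × 179.2000 = 408.9344

408.93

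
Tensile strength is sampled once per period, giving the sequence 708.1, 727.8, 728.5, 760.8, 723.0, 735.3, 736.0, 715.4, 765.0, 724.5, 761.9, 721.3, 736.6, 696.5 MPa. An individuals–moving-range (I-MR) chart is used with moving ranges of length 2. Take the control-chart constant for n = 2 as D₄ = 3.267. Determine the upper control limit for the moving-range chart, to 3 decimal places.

Moving ranges: 19.7, 0.7, 32.3, 37.8, 12.3, 0.7, 20.6, 49.6, 40.5, 37.4, 40.6, 15.3, 40.1; M̄R̄ = 347.6000 / 13 = 26.7385
UCL_MR = D₄·M̄R̄ = 3.267 × 26.7385 = 87.3546

87.355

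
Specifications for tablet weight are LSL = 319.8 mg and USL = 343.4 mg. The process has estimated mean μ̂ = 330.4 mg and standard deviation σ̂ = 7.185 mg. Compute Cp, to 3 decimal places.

Cp = (USL − LSL) / (6σ̂) = (343.4 − 319.8) / (6 × 7.185) = 23.6000 / 43.1100 = 0.5474

0.547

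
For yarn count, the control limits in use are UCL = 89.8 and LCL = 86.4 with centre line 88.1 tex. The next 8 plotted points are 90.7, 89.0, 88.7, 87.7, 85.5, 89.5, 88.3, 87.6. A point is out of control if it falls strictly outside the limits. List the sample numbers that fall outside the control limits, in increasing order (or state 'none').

1, 5

Compare each point to [86.4, 89.8]: sample 1 = 90.7 > UCL; sample 5 = 85.5 < LCL.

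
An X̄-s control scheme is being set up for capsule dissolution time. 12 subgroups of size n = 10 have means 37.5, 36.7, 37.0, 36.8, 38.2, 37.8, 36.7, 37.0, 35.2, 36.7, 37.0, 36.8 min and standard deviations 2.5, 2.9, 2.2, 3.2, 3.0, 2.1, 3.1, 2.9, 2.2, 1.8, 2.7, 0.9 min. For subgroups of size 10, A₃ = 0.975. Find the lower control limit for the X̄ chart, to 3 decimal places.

X̄̄ = (37.5 + 36.7 + 37.0 + 36.8 + 38.2 + 37.8 + 36.7 + 37.0 + 35.2 + 36.7 + 37.0 + 36.8) / 12 = 36.9500
s̄ = (2.5 + 2.9 + 2.2 + 3.2 + 3.0 + 2.1 + 3.1 + 2.9 + 2.2 + 1.8 + 2.7 + 0.9) / 12 = 2.4583
LCL = X̄̄ − A₃·s̄ = 36.9500 − 0.975 × 2.4583 = 34.5531

34.553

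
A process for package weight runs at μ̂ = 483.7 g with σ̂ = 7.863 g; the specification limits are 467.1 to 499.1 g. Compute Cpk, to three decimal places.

0.653

Cpu = (USL − μ̂) / (3σ̂) = (499.1 − 483.7) / (3 × 7.863) = 0.6528; Cpl = (μ̂ − LSL) / (3σ̂) = (483.7 − 467.1) / (3 × 7.863) = 0.7037; Cpk = min(Cpu, Cpl) = 0.6528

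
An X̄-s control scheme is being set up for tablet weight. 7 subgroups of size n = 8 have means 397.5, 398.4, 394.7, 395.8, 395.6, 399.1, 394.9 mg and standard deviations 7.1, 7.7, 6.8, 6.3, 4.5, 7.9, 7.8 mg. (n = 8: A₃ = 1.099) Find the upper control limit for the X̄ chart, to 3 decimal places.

404.123

X̄̄ = (397.5 + 398.4 + 394.7 + 395.8 + 395.6 + 399.1 + 394.9) / 7 = 396.5714
s̄ = (7.1 + 7.7 + 6.8 + 6.3 + 4.5 + 7.9 + 7.8) / 7 = 6.8714
UCL = X̄̄ + A₃·s̄ = 396.5714 + 1.099 × 6.8714 = 404.1231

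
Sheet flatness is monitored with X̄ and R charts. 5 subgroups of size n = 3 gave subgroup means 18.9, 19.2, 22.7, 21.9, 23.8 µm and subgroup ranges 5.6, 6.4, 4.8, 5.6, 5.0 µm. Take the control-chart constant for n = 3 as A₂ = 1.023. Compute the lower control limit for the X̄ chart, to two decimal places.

15.69

X̄̄ = (18.9 + 19.2 + 22.7 + 21.9 + 23.8) / 5 = 106.5000 / 5 = 21.3000
R̄ = (5.6 + 6.4 + 4.8 + 5.6 + 5.0) / 5 = 27.4000 / 5 = 5.4800
LCL = X̄̄ − A₂·R̄ = 21.3000 − 1.023 × 5.4800 = 15.6940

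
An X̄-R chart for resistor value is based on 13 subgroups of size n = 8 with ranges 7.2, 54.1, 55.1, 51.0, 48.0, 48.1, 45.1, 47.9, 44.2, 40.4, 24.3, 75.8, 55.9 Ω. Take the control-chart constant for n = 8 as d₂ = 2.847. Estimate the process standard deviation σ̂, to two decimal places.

R̄ = (7.2 + 54.1 + 55.1 + 51.0 + 48.0 + 48.1 + 45.1 + 47.9 + 44.2 + 40.4 + 24.3 + 75.8 + 55.9) / 13 = 45.9308
σ̂ = R̄ / d₂ = 45.9308 / 2.847 = 16.1330

16.13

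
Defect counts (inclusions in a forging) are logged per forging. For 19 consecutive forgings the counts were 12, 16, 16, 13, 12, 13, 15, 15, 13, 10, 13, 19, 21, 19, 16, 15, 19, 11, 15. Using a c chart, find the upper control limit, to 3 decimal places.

26.473

c̄ = (12 + 16 + 16 + 13 + 12 + 13 + 15 + 15 + 13 + 10 + 13 + 19 + 21 + 19 + 16 + 15 + 19 + 11 + 15) / 19 = 283 / 19 = 14.8947
UCL = c̄ + 3√c̄ = 14.8947 + 3 × √14.8947 = 14.8947 + 3 × 3.8594 = 26.4728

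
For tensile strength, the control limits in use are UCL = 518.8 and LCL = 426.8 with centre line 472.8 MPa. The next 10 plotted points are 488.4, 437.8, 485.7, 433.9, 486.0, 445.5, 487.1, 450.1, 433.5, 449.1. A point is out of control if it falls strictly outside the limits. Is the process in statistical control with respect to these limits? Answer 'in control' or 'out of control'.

in control

All 10 points lie within [426.8, 518.8].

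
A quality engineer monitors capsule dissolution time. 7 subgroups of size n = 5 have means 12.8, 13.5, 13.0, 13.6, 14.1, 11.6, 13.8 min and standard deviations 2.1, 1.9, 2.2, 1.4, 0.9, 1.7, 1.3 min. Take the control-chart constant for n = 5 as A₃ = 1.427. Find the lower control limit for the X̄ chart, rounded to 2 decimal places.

10.86

X̄̄ = (12.8 + 13.5 + 13.0 + 13.6 + 14.1 + 11.6 + 13.8) / 7 = 13.2000
s̄ = (2.1 + 1.9 + 2.2 + 1.4 + 0.9 + 1.7 + 1.3) / 7 = 1.6429
LCL = X̄̄ − A₃·s̄ = 13.2000 − 1.427 × 1.6429 = 10.8556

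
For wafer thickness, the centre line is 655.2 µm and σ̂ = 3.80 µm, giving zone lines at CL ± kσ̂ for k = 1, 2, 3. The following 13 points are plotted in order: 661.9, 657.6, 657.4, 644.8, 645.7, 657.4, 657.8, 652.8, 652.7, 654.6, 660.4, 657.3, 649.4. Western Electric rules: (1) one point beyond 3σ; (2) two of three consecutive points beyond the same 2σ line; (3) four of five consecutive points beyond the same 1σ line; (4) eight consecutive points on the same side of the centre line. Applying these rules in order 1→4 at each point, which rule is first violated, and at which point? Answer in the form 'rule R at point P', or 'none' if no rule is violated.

Zone of each point (C = within 1σ̂, B = 1σ̂–2σ̂, A = 2σ̂–3σ̂, * = beyond 3σ̂; sign = side of CL): 1:+B, 2:+C, 3:+C, 4:-A, 5:-A, 6:+C, 7:+C, 8:-C, 9:-C, 10:-C, 11:+B, 12:+C, 13:-B
Rule 2 (two of three consecutive points beyond the same 2σ limit) is satisfied at point 5.

rule 2 at point 5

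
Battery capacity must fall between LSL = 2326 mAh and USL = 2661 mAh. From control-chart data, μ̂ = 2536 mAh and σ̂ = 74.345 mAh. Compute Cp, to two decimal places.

Cp = (USL − LSL) / (6σ̂) = (2661 − 2326) / (6 × 74.345) = 335.0000 / 446.0700 = 0.7510

0.75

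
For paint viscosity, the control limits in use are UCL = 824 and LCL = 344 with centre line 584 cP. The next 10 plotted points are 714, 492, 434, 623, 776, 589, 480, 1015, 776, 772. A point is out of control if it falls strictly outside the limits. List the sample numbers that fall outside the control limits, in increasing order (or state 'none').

8

Compare each point to [344, 824]: sample 8 = 1015 > UCL.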